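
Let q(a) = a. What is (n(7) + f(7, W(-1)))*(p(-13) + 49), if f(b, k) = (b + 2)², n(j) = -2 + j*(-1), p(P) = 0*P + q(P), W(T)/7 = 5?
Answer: 2592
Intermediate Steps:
W(T) = 35 (W(T) = 7*5 = 35)
p(P) = P (p(P) = 0*P + P = 0 + P = P)
n(j) = -2 - j
f(b, k) = (2 + b)²
(n(7) + f(7, W(-1)))*(p(-13) + 49) = ((-2 - 1*7) + (2 + 7)²)*(-13 + 49) = ((-2 - 7) + 9²)*36 = (-9 + 81)*36 = 72*36 = 2592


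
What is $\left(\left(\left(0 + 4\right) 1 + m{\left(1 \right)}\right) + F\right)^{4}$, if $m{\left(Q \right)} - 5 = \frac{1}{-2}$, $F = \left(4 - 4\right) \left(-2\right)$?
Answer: $\frac{83521}{16} \approx 5220.1$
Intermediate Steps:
$F = 0$ ($F = 0 \left(-2\right) = 0$)
$m{\left(Q \right)} = \frac{9}{2}$ ($m{\left(Q \right)} = 5 + \frac{1}{-2} = 5 - \frac{1}{2} = \frac{9}{2}$)
$\left(\left(\left(0 + 4\right) 1 + m{\left(1 \right)}\right) + F\right)^{4} = \left(\left(\left(0 + 4\right) 1 + \frac{9}{2}\right) + 0\right)^{4} = \left(\left(4 \cdot 1 + \frac{9}{2}\right) + 0\right)^{4} = \left(\left(4 + \frac{9}{2}\right) + 0\right)^{4} = \left(\frac{17}{2} + 0\right)^{4} = \left(\frac{17}{2}\right)^{4} = \frac{83521}{16}$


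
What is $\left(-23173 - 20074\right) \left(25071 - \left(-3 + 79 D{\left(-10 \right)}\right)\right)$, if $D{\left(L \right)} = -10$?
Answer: $-1118540408$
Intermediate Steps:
$\left(-23173 - 20074\right) \left(25071 - \left(-3 + 79 D{\left(-10 \right)}\right)\right) = \left(-23173 - 20074\right) \left(25071 + \left(\left(-3 + 6\right) - -790\right)\right) = - 43247 \left(25071 + \left(3 + 790\right)\right) = - 43247 \left(25071 + 793\right) = \left(-43247\right) 25864 = -1118540408$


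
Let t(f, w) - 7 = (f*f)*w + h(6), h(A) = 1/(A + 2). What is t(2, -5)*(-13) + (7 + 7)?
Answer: 1451/8 ≈ 181.38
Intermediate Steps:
h(A) = 1/(2 + A)
t(f, w) = 57/8 + w*f**2 (t(f, w) = 7 + ((f*f)*w + 1/(2 + 6)) = 7 + (f**2*w + 1/8) = 7 + (w*f**2 + 1/8) = 7 + (1/8 + w*f**2) = 57/8 + w*f**2)
t(2, -5)*(-13) + (7 + 7) = (57/8 - 5*2**2)*(-13) + (7 + 7) = (57/8 - 5*4)*(-13) + 14 = (57/8 - 20)*(-13) + 14 = -103/8*(-13) + 14 = 1339/8 + 14 = 1451/8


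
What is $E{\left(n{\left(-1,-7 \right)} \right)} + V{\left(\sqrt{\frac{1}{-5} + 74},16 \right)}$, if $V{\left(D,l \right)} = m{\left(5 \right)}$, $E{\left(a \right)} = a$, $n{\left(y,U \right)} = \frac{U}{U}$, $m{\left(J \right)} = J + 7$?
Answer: $13$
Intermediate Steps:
$m{\left(J \right)} = 7 + J$
$n{\left(y,U \right)} = 1$
$V{\left(D,l \right)} = 12$ ($V{\left(D,l \right)} = 7 + 5 = 12$)
$E{\left(n{\left(-1,-7 \right)} \right)} + V{\left(\sqrt{\frac{1}{-5} + 74},16 \right)} = 1 + 12 = 13$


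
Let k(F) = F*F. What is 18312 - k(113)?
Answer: 5543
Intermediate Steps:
k(F) = F**2
18312 - k(113) = 18312 - 1*113**2 = 18312 - 1*12769 = 18312 - 12769 = 5543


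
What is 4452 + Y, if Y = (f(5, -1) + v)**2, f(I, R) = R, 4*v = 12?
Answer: 4456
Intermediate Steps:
v = 3 (v = (1/4)*12 = 3)
Y = 4 (Y = (-1 + 3)**2 = 2**2 = 4)
4452 + Y = 4452 + 4 = 4456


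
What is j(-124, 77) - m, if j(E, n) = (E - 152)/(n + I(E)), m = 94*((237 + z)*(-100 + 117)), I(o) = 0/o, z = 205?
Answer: -54386608/77 ≈ -7.0632e+5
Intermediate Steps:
I(o) = 0
m = 706316 (m = 94*((237 + 205)*(-100 + 117)) = 94*(442*17) = 94*7514 = 706316)
j(E, n) = (-152 + E)/n (j(E, n) = (E - 152)/(n + 0) = (-152 + E)/n)
j(-124, 77) - m = (-152 - 124)/77 - 1*706316 = (1/77)*(-276) - 706316 = -276/77 - 706316 = -54386608/77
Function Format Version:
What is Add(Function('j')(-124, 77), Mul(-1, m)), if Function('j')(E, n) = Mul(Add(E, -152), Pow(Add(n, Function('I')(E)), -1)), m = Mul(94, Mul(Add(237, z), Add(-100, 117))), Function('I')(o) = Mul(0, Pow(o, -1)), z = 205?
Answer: Rational(-54386608, 77) ≈ -7.0632e+5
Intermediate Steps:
Function('I')(o) = 0
m = 706316 (m = Mul(94, Mul(Add(237, 205), Add(-100, 117))) = Mul(94, Mul(442, 17)) = Mul(94, 7514) = 706316)
Function('j')(E, n) = Mul(Pow(n, -1), Add(-152, E)) (Function('j')(E, n) = Mul(Add(E, -152), Pow(Add(n, 0), -1)) = Mul(Add(-152, E), Pow(n, -1)) = Mul(Pow(n, -1), Add(-152, E)))
Add(Function('j')(-124, 77), Mul(-1, m)) = Add(Mul(Pow(77, -1), Add(-152, -124)), Mul(-1, 706316)) = Add(Mul(Rational(1, 77), -276), -706316) = Add(Rational(-276, 77), -706316) = Rational(-54386608, 77)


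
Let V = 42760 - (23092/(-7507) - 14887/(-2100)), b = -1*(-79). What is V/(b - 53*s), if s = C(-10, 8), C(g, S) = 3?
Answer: -674035308491/1261176000 ≈ -534.45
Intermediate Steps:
s = 3
b = 79
V = 674035308491/15764700 (V = 42760 - (23092*(-1/7507) - 14887*(-1/2100)) = 42760 - (-23092/7507 + 14887/2100) = 42760 - 1*63263509/15764700 = 42760 - 63263509/15764700 = 674035308491/15764700 ≈ 42756.)
V/(b - 53*s) = 674035308491/(15764700*(79 - 53*3)) = 674035308491/(15764700*(79 - 159)) = (674035308491/15764700)/(-80) = (674035308491/15764700)*(-1/80) = -674035308491/1261176000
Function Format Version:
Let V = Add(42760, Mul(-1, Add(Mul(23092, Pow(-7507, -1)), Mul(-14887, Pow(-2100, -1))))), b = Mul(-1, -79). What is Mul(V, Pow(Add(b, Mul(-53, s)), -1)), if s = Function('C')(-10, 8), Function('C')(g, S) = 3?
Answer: Rational(-674035308491, 1261176000) ≈ -534.45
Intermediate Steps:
s = 3
b = 79
V = Rational(674035308491, 15764700) (V = Add(42760, Mul(-1, Add(Mul(23092, Rational(-1, 7507)), Mul(-14887, Rational(-1, 2100))))) = Add(42760, Mul(-1, Add(Rational(-23092, 7507), Rational(14887, 2100)))) = Add(42760, Mul(-1, Rational(63263509, 15764700))) = Add(42760, Rational(-63263509, 15764700)) = Rational(674035308491, 15764700) ≈ 42756.)
Mul(V, Pow(Add(b, Mul(-53, s)), -1)) = Mul(Rational(674035308491, 15764700), Pow(Add(79, Mul(-53, 3)), -1)) = Mul(Rational(674035308491, 15764700), Pow(Add(79, -159), -1)) = Mul(Rational(674035308491, 15764700), Pow(-80, -1)) = Mul(Rational(674035308491, 15764700), Rational(-1, 80)) = Rational(-674035308491, 1261176000)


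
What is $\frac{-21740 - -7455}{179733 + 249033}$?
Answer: $- \frac{14285}{428766} \approx -0.033317$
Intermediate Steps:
$\frac{-21740 - -7455}{179733 + 249033} = \frac{-21740 + 7455}{428766} = \left(-14285\right) \frac{1}{428766} = - \frac{14285}{428766}$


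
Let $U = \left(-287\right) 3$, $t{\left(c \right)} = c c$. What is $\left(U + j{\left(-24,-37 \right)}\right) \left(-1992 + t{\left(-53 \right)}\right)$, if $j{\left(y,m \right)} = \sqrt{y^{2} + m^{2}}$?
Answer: $-703437 + 817 \sqrt{1945} \approx -6.6741 \cdot 10^{5}$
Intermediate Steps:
$t{\left(c \right)} = c^{2}$
$j{\left(y,m \right)} = \sqrt{m^{2} + y^{2}}$
$U = -861$
$\left(U + j{\left(-24,-37 \right)}\right) \left(-1992 + t{\left(-53 \right)}\right) = \left(-861 + \sqrt{\left(-37\right)^{2} + \left(-24\right)^{2}}\right) \left(-1992 + \left(-53\right)^{2}\right) = \left(-861 + \sqrt{1369 + 576}\right) \left(-1992 + 2809\right) = \left(-861 + \sqrt{1945}\right) 817 = -703437 + 817 \sqrt{1945}$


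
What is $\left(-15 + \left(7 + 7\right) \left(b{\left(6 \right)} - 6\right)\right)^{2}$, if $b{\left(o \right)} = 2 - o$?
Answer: $24025$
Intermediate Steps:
$\left(-15 + \left(7 + 7\right) \left(b{\left(6 \right)} - 6\right)\right)^{2} = \left(-15 + \left(7 + 7\right) \left(\left(2 - 6\right) - 6\right)\right)^{2} = \left(-15 + 14 \left(\left(2 - 6\right) - 6\right)\right)^{2} = \left(-15 + 14 \left(-4 - 6\right)\right)^{2} = \left(-15 + 14 \left(-10\right)\right)^{2} = \left(-15 - 140\right)^{2} = \left(-155\right)^{2} = 24025$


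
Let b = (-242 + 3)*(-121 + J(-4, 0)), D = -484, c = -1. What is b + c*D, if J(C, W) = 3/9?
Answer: 87970/3 ≈ 29323.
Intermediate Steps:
J(C, W) = ⅓ (J(C, W) = 3*(⅑) = ⅓)
b = 86518/3 (b = (-242 + 3)*(-121 + ⅓) = -239*(-362/3) = 86518/3 ≈ 28839.)
b + c*D = 86518/3 - 1*(-484) = 86518/3 + 484 = 87970/3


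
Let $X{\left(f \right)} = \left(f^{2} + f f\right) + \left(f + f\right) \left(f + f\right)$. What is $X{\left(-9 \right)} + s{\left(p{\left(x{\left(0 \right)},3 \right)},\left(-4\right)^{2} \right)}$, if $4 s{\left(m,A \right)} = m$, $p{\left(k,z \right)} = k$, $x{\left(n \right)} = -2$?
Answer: $\frac{971}{2} \approx 485.5$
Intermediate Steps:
$X{\left(f \right)} = 6 f^{2}$ ($X{\left(f \right)} = \left(f^{2} + f^{2}\right) + 2 f 2 f = 2 f^{2} + 4 f^{2} = 6 f^{2}$)
$s{\left(m,A \right)} = \frac{m}{4}$
$X{\left(-9 \right)} + s{\left(p{\left(x{\left(0 \right)},3 \right)},\left(-4\right)^{2} \right)} = 6 \left(-9\right)^{2} + \frac{1}{4} \left(-2\right) = 6 \cdot 81 - \frac{1}{2} = 486 - \frac{1}{2} = \frac{971}{2}$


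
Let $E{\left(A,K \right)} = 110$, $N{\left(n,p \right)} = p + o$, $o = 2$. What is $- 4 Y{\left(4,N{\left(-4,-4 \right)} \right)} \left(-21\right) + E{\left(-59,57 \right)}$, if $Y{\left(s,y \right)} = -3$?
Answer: $-142$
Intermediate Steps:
$N{\left(n,p \right)} = 2 + p$ ($N{\left(n,p \right)} = p + 2 = 2 + p$)
$- 4 Y{\left(4,N{\left(-4,-4 \right)} \right)} \left(-21\right) + E{\left(-59,57 \right)} = \left(-4\right) \left(-3\right) \left(-21\right) + 110 = 12 \left(-21\right) + 110 = -252 + 110 = -142$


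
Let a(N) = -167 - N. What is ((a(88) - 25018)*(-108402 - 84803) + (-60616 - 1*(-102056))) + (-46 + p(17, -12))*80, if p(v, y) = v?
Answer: 4882909085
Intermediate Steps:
((a(88) - 25018)*(-108402 - 84803) + (-60616 - 1*(-102056))) + (-46 + p(17, -12))*80 = (((-167 - 1*88) - 25018)*(-108402 - 84803) + (-60616 - 1*(-102056))) + (-46 + 17)*80 = (((-167 - 88) - 25018)*(-193205) + (-60616 + 102056)) - 29*80 = ((-255 - 25018)*(-193205) + 41440) - 2320 = (-25273*(-193205) + 41440) - 2320 = (4882869965 + 41440) - 2320 = 4882911405 - 2320 = 4882909085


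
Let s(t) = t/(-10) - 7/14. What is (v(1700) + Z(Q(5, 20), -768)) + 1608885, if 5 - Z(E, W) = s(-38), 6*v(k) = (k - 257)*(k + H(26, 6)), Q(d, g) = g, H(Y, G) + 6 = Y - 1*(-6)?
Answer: 20239897/10 ≈ 2.0240e+6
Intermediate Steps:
s(t) = -½ - t/10 (s(t) = t*(-⅒) - 7*1/14 = -t/10 - ½ = -½ - t/10)
H(Y, G) = Y (H(Y, G) = -6 + (Y - 1*(-6)) = -6 + (Y + 6) = -6 + (6 + Y) = Y)
v(k) = (-257 + k)*(26 + k)/6 (v(k) = ((k - 257)*(k + 26))/6 = ((-257 + k)*(26 + k))/6 = (-257 + k)*(26 + k)/6)
Z(E, W) = 17/10 (Z(E, W) = 5 - (-½ - ⅒*(-38)) = 5 - (-½ + 19/5) = 5 - 1*33/10 = 5 - 33/10 = 17/10)
(v(1700) + Z(Q(5, 20), -768)) + 1608885 = ((-3341/3 - 77/2*1700 + (⅙)*1700²) + 17/10) + 1608885 = ((-3341/3 - 65450 + (⅙)*2890000) + 17/10) + 1608885 = ((-3341/3 - 65450 + 1445000/3) + 17/10) + 1608885 = (415103 + 17/10) + 1608885 = 4151047/10 + 1608885 = 20239897/10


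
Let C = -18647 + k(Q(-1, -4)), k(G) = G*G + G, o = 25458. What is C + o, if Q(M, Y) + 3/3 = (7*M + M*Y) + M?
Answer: 6831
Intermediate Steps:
Q(M, Y) = -1 + 8*M + M*Y (Q(M, Y) = -1 + ((7*M + M*Y) + M) = -1 + (8*M + M*Y) = -1 + 8*M + M*Y)
k(G) = G + G² (k(G) = G² + G = G + G²)
C = -18627 (C = -18647 + (-1 + 8*(-1) - 1*(-4))*(1 + (-1 + 8*(-1) - 1*(-4))) = -18647 + (-1 - 8 + 4)*(1 + (-1 - 8 + 4)) = -18647 - 5*(1 - 5) = -18647 - 5*(-4) = -18647 + 20 = -18627)
C + o = -18627 + 25458 = 6831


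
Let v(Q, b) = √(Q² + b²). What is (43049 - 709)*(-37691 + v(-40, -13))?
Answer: -1595836940 + 42340*√1769 ≈ -1.5941e+9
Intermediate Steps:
(43049 - 709)*(-37691 + v(-40, -13)) = (43049 - 709)*(-37691 + √((-40)² + (-13)²)) = 42340*(-37691 + √(1600 + 169)) = 42340*(-37691 + √1769) = -1595836940 + 42340*√1769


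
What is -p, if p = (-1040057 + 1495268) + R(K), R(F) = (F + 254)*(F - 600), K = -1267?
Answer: -2346482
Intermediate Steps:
R(F) = (-600 + F)*(254 + F) (R(F) = (254 + F)*(-600 + F) = (-600 + F)*(254 + F))
p = 2346482 (p = (-1040057 + 1495268) + (-152400 + (-1267)**2 - 346*(-1267)) = 455211 + (-152400 + 1605289 + 438382) = 455211 + 1891271 = 2346482)
-p = -1*2346482 = -2346482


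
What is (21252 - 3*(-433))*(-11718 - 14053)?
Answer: -581161821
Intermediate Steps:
(21252 - 3*(-433))*(-11718 - 14053) = (21252 + 1299)*(-25771) = 22551*(-25771) = -581161821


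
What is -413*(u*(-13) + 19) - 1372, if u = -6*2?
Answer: -73647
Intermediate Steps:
u = -12
-413*(u*(-13) + 19) - 1372 = -413*(-12*(-13) + 19) - 1372 = -413*(156 + 19) - 1372 = -413*175 - 1372 = -72275 - 1372 = -73647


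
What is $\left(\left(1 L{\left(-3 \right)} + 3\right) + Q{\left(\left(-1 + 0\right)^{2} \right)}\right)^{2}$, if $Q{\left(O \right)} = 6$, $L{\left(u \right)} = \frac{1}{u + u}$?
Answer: $\frac{2809}{36} \approx 78.028$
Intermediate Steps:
$L{\left(u \right)} = \frac{1}{2 u}$
$\left(\left(1 L{\left(-3 \right)} + 3\right) + Q{\left(\left(-1 + 0\right)^{2} \right)}\right)^{2} = \left(\left(1 \frac{1}{2 \left(-3\right)} + 3\right) + 6\right)^{2} = \left(\left(1 \cdot \frac{1}{2} \left(- \frac{1}{3}\right) + 3\right) + 6\right)^{2} = \left(\left(1 \left(- \frac{1}{6}\right) + 3\right) + 6\right)^{2} = \left(\left(- \frac{1}{6} + 3\right) + 6\right)^{2} = \left(\frac{17}{6} + 6\right)^{2} = \left(\frac{53}{6}\right)^{2} = \frac{2809}{36}$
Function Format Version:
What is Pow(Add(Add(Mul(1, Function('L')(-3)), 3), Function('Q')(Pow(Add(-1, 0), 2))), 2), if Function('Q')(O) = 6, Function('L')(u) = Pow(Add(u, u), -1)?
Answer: Rational(2809, 36) ≈ 78.028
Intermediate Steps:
Function('L')(u) = Mul(Rational(1, 2), Pow(u, -1)) (Function('L')(u) = Pow(Mul(2, u), -1) = Mul(Rational(1, 2), Pow(u, -1)))
Pow(Add(Add(Mul(1, Function('L')(-3)), 3), Function('Q')(Pow(Add(-1, 0), 2))), 2) = Pow(Add(Add(Mul(1, Mul(Rational(1, 2), Pow(-3, -1))), 3), 6), 2) = Pow(Add(Add(Mul(1, Mul(Rational(1, 2), Rational(-1, 3))), 3), 6), 2) = Pow(Add(Add(Mul(1, Rational(-1, 6)), 3), 6), 2) = Pow(Add(Add(Rational(-1, 6), 3), 6), 2) = Pow(Add(Rational(17, 6), 6), 2) = Pow(Rational(53, 6), 2) = Rational(2809, 36)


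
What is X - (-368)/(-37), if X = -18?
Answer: -1034/37 ≈ -27.946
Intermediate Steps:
X - (-368)/(-37) = -18 - (-368)/(-37) = -18 - (-368)*(-1)/37 = -18 - 16*23/37 = -18 - 368/37 = -1034/37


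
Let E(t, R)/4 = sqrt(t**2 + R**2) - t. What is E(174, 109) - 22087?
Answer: -22783 + 4*sqrt(42157) ≈ -21962.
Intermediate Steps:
E(t, R) = -4*t + 4*sqrt(R**2 + t**2) (E(t, R) = 4*(sqrt(t**2 + R**2) - t) = 4*(sqrt(R**2 + t**2) - t) = -4*t + 4*sqrt(R**2 + t**2))
E(174, 109) - 22087 = (-4*174 + 4*sqrt(109**2 + 174**2)) - 22087 = (-696 + 4*sqrt(11881 + 30276)) - 22087 = (-696 + 4*sqrt(42157)) - 22087 = -22783 + 4*sqrt(42157)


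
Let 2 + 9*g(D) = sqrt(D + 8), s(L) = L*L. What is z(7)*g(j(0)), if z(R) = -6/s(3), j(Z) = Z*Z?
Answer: 4/27 - 4*sqrt(2)/27 ≈ -0.061365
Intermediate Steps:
s(L) = L**2
j(Z) = Z**2
z(R) = -2/3 (z(R) = -6/(3**2) = -6/9 = -6*1/9 = -2/3)
g(D) = -2/9 + sqrt(8 + D)/9 (g(D) = -2/9 + sqrt(D + 8)/9 = -2/9 + sqrt(8 + D)/9)
z(7)*g(j(0)) = -2*(-2/9 + sqrt(8 + 0**2)/9)/3 = -2*(-2/9 + sqrt(8 + 0)/9)/3 = -2*(-2/9 + sqrt(8)/9)/3 = -2*(-2/9 + (2*sqrt(2))/9)/3 = -2*(-2/9 + 2*sqrt(2)/9)/3 = 4/27 - 4*sqrt(2)/27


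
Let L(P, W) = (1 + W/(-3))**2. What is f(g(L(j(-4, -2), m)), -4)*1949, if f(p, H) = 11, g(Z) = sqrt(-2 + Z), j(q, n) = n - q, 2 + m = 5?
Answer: 21439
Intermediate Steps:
m = 3 (m = -2 + 5 = 3)
L(P, W) = (1 - W/3)**2 (L(P, W) = (1 + W*(-1/3))**2 = (1 - W/3)**2)
f(g(L(j(-4, -2), m)), -4)*1949 = 11*1949 = 21439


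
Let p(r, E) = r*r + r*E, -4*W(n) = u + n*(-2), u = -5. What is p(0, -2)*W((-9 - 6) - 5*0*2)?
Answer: 0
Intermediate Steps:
W(n) = 5/4 + n/2 (W(n) = -(-5 + n*(-2))/4 = -(-5 - 2*n)/4 = 5/4 + n/2)
p(r, E) = r² + E*r
p(0, -2)*W((-9 - 6) - 5*0*2) = (0*(-2 + 0))*(5/4 + ((-9 - 6) - 5*0*2)/2) = (0*(-2))*(5/4 + (-15 + 0*2)/2) = 0*(5/4 + (-15 + 0)/2) = 0*(5/4 + (½)*(-15)) = 0*(5/4 - 15/2) = 0*(-25/4) = 0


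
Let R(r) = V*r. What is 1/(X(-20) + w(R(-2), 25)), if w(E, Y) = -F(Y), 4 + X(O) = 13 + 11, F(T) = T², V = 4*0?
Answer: -1/605 ≈ -0.0016529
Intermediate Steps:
V = 0
R(r) = 0 (R(r) = 0*r = 0)
X(O) = 20 (X(O) = -4 + (13 + 11) = -4 + 24 = 20)
w(E, Y) = -Y²
1/(X(-20) + w(R(-2), 25)) = 1/(20 - 1*25²) = 1/(20 - 1*625) = 1/(20 - 625) = 1/(-605) = -1/605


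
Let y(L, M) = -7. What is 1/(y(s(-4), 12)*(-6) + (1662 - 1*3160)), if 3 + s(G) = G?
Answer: -1/1456 ≈ -0.00068681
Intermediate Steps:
s(G) = -3 + G
1/(y(s(-4), 12)*(-6) + (1662 - 1*3160)) = 1/(-7*(-6) + (1662 - 1*3160)) = 1/(42 + (1662 - 3160)) = 1/(42 - 1498) = 1/(-1456) = -1/1456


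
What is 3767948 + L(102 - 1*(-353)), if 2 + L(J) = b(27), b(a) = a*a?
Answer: 3768675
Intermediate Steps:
b(a) = a²
L(J) = 727 (L(J) = -2 + 27² = -2 + 729 = 727)
3767948 + L(102 - 1*(-353)) = 3767948 + 727 = 3768675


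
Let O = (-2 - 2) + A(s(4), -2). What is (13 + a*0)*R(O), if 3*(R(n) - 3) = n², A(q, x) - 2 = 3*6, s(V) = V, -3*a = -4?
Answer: 3445/3 ≈ 1148.3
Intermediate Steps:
a = 4/3 (a = -⅓*(-4) = 4/3 ≈ 1.3333)
A(q, x) = 20 (A(q, x) = 2 + 3*6 = 2 + 18 = 20)
O = 16 (O = (-2 - 2) + 20 = -4 + 20 = 16)
R(n) = 3 + n²/3
(13 + a*0)*R(O) = (13 + (4/3)*0)*(3 + (⅓)*16²) = (13 + 0)*(3 + (⅓)*256) = 13*(3 + 256/3) = 13*(265/3) = 3445/3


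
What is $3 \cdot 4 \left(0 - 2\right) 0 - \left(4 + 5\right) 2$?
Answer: $-18$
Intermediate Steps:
$3 \cdot 4 \left(0 - 2\right) 0 - \left(4 + 5\right) 2 = 3 \cdot 4 \left(-2\right) 0 - 9 \cdot 2 = 3 \left(\left(-8\right) 0\right) - 18 = 3 \cdot 0 - 18 = 0 - 18 = -18$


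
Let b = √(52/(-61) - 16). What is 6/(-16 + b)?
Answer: -488/1387 - I*√15677/1387 ≈ -0.35184 - 0.090272*I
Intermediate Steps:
b = 2*I*√15677/61 (b = √(52*(-1/61) - 16) = √(-52/61 - 16) = √(-1028/61) = 2*I*√15677/61 ≈ 4.1052*I)
6/(-16 + b) = 6/(-16 + 2*I*√15677/61)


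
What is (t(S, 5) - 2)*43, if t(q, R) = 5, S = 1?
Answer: 129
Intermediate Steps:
(t(S, 5) - 2)*43 = (5 - 2)*43 = 3*43 = 129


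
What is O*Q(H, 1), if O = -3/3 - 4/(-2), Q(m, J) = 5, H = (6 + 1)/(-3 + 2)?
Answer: 5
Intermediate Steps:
H = -7 (H = 7/(-1) = 7*(-1) = -7)
O = 1 (O = -3*⅓ - 4*(-½) = -1 + 2 = 1)
O*Q(H, 1) = 1*5 = 5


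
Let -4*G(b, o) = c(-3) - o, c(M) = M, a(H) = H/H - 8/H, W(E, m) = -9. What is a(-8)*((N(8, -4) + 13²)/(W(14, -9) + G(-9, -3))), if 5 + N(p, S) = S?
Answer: -320/9 ≈ -35.556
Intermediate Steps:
N(p, S) = -5 + S
a(H) = 1 - 8/H
G(b, o) = ¾ + o/4 (G(b, o) = -(-3 - o)/4 = ¾ + o/4)
a(-8)*((N(8, -4) + 13²)/(W(14, -9) + G(-9, -3))) = ((-8 - 8)/(-8))*(((-5 - 4) + 13²)/(-9 + (¾ + (¼)*(-3)))) = (-⅛*(-16))*((-9 + 169)/(-9 + (¾ - ¾))) = 2*(160/(-9 + 0)) = 2*(160/(-9)) = 2*(160*(-⅑)) = 2*(-160/9) = -320/9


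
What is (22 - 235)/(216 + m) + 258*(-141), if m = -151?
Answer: -2364783/65 ≈ -36381.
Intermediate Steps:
(22 - 235)/(216 + m) + 258*(-141) = (22 - 235)/(216 - 151) + 258*(-141) = -213/65 - 36378 = -2364783/65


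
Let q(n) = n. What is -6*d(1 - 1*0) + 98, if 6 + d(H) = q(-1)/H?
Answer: 140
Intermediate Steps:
d(H) = -6 - 1/H
-6*d(1 - 1*0) + 98 = -6*(-6 - 1/(1 - 1*0)) + 98 = -6*(-6 - 1/(1 + 0)) + 98 = -6*(-6 - 1/1) + 98 = -6*(-6 - 1*1) + 98 = -6*(-6 - 1) + 98 = -6*(-7) + 98 = 42 + 98 = 140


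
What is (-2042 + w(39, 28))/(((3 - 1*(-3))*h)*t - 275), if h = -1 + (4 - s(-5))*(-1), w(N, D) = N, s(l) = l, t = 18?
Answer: 2003/1355 ≈ 1.4782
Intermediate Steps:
h = -10 (h = -1 + (4 - 1*(-5))*(-1) = -1 + (4 + 5)*(-1) = -1 + 9*(-1) = -1 - 9 = -10)
(-2042 + w(39, 28))/(((3 - 1*(-3))*h)*t - 275) = (-2042 + 39)/(((3 - 1*(-3))*(-10))*18 - 275) = -2003/(((3 + 3)*(-10))*18 - 275) = -2003/((6*(-10))*18 - 275) = -2003/(-60*18 - 275) = -2003/(-1080 - 275) = -2003/(-1355) = -2003*(-1/1355) = 2003/1355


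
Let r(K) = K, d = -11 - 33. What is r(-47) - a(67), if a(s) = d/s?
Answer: -3105/67 ≈ -46.343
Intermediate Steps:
d = -44
a(s) = -44/s
r(-47) - a(67) = -47 - (-44)/67 = -47 - 1*(-44/67) = -47 + 44/67 = -3105/67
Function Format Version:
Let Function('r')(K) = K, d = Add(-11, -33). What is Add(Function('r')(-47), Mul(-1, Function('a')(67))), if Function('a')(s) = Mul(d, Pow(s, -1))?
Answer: Rational(-3105, 67) ≈ -46.343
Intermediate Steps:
d = -44
Function('a')(s) = Mul(-44, Pow(s, -1))
Add(Function('r')(-47), Mul(-1, Function('a')(67))) = Add(-47, Mul(-1, Mul(-44, Pow(67, -1)))) = Add(-47, Mul(-1, Mul(-44, Rational(1, 67)))) = Add(-47, Mul(-1, Rational(-44, 67))) = Add(-47, Rational(44, 67)) = Rational(-3105, 67)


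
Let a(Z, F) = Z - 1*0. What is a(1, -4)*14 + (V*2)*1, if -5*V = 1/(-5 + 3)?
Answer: 71/5 ≈ 14.200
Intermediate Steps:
a(Z, F) = Z (a(Z, F) = Z + 0 = Z)
V = ⅒ (V = -1/(5*(-5 + 3)) = -⅕/(-2) = -⅕*(-½) = ⅒ ≈ 0.10000)
a(1, -4)*14 + (V*2)*1 = 1*14 + ((⅒)*2)*1 = 14 + (⅕)*1 = 14 + ⅕ = 71/5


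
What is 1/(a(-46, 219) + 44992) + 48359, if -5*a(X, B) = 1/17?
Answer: 184940242606/3824319 ≈ 48359.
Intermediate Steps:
a(X, B) = -1/85 (a(X, B) = -⅕/17 = -⅕*1/17 = -1/85)
1/(a(-46, 219) + 44992) + 48359 = 1/(-1/85 + 44992) + 48359 = 1/(3824319/85) + 48359 = 85/3824319 + 48359 = 184940242606/3824319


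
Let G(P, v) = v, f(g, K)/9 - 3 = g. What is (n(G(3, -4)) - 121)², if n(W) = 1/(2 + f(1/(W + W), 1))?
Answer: 727650625/49729 ≈ 14632.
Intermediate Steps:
f(g, K) = 27 + 9*g
n(W) = 1/(29 + 9/(2*W)) (n(W) = 1/(2 + (27 + 9/(W + W))) = 1/(2 + (27 + 9/((2*W)))) = 1/(2 + (27 + 9*(1/(2*W)))) = 1/(2 + (27 + 9/(2*W))) = 1/(29 + 9/(2*W)))
(n(G(3, -4)) - 121)² = (2*(-4)/(9 + 58*(-4)) - 121)² = (2*(-4)/(9 - 232) - 121)² = (2*(-4)/(-223) - 121)² = (2*(-4)*(-1/223) - 121)² = (8/223 - 121)² = (-26975/223)² = 727650625/49729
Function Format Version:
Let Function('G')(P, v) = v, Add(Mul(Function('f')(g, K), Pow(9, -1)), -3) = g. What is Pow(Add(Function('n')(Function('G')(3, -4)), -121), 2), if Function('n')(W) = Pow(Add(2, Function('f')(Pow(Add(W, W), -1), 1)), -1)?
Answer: Rational(727650625, 49729) ≈ 14632.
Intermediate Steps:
Function('f')(g, K) = Add(27, Mul(9, g))
Function('n')(W) = Pow(Add(29, Mul(Rational(9, 2), Pow(W, -1))), -1) (Function('n')(W) = Pow(Add(2, Add(27, Mul(9, Pow(Add(W, W), -1)))), -1) = Pow(Add(2, Add(27, Mul(9, Pow(Mul(2, W), -1)))), -1) = Pow(Add(2, Add(27, Mul(9, Mul(Rational(1, 2), Pow(W, -1))))), -1) = Pow(Add(2, Add(27, Mul(Rational(9, 2), Pow(W, -1)))), -1) = Pow(Add(29, Mul(Rational(9, 2), Pow(W, -1))), -1))
Pow(Add(Function('n')(Function('G')(3, -4)), -121), 2) = Pow(Add(Mul(2, -4, Pow(Add(9, Mul(58, -4)), -1)), -121), 2) = Pow(Add(Mul(2, -4, Pow(Add(9, -232), -1)), -121), 2) = Pow(Add(Mul(2, -4, Pow(-223, -1)), -121), 2) = Pow(Add(Mul(2, -4, Rational(-1, 223)), -121), 2) = Pow(Add(Rational(8, 223), -121), 2) = Pow(Rational(-26975, 223), 2) = Rational(727650625, 49729)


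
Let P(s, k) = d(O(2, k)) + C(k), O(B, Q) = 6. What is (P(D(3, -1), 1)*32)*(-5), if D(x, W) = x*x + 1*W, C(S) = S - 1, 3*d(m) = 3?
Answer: -160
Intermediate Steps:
d(m) = 1 (d(m) = (⅓)*3 = 1)
C(S) = -1 + S
D(x, W) = W + x² (D(x, W) = x² + W = W + x²)
P(s, k) = k (P(s, k) = 1 + (-1 + k) = k)
(P(D(3, -1), 1)*32)*(-5) = (1*32)*(-5) = 32*(-5) = -160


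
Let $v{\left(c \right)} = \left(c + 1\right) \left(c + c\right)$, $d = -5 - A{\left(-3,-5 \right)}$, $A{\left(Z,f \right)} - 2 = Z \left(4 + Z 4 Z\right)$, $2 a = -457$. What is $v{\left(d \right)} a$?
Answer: $-5887074$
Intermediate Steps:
$a = - \frac{457}{2}$ ($a = \frac{1}{2} \left(-457\right) = - \frac{457}{2} \approx -228.5$)
$A{\left(Z,f \right)} = 2 + Z \left(4 + 4 Z^{2}\right)$ ($A{\left(Z,f \right)} = 2 + Z \left(4 + Z 4 Z\right) = 2 + Z \left(4 + 4 Z Z\right) = 2 + Z \left(4 + 4 Z^{2}\right)$)
$d = 113$ ($d = -5 - \left(2 + 4 \left(-3\right) + 4 \left(-3\right)^{3}\right) = -5 - \left(2 - 12 + 4 \left(-27\right)\right) = -5 - \left(2 - 12 - 108\right) = -5 - -118 = -5 + 118 = 113$)
$v{\left(c \right)} = 2 c \left(1 + c\right)$ ($v{\left(c \right)} = \left(1 + c\right) 2 c = 2 c \left(1 + c\right)$)
$v{\left(d \right)} a = 2 \cdot 113 \left(1 + 113\right) \left(- \frac{457}{2}\right) = 2 \cdot 113 \cdot 114 \left(- \frac{457}{2}\right) = 25764 \left(- \frac{457}{2}\right) = -5887074$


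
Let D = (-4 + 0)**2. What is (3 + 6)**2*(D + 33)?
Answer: 3969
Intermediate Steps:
D = 16 (D = (-4)**2 = 16)
(3 + 6)**2*(D + 33) = (3 + 6)**2*(16 + 33) = 9**2*49 = 81*49 = 3969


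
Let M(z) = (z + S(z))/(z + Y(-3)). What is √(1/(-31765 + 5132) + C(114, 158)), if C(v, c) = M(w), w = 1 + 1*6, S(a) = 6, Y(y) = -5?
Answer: √18442127382/53266 ≈ 2.5495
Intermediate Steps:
w = 7 (w = 1 + 6 = 7)
M(z) = (6 + z)/(-5 + z) (M(z) = (z + 6)/(z - 5) = (6 + z)/(-5 + z))
C(v, c) = 13/2 (C(v, c) = (6 + 7)/(-5 + 7) = 13/2)
√(1/(-31765 + 5132) + C(114, 158)) = √(1/(-31765 + 5132) + 13/2) = √(1/(-26633) + 13/2) = √(-1/26633 + 13/2) = √(346227/53266) = √18442127382/53266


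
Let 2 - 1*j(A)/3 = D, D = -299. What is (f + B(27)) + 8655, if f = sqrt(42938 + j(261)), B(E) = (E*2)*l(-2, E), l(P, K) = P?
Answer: 8547 + sqrt(43841) ≈ 8756.4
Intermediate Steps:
j(A) = 903 (j(A) = 6 - 3*(-299) = 6 + 897 = 903)
B(E) = -4*E (B(E) = (E*2)*(-2) = (2*E)*(-2) = -4*E)
f = sqrt(43841) (f = sqrt(42938 + 903) = sqrt(43841) ≈ 209.38)
(f + B(27)) + 8655 = (sqrt(43841) - 4*27) + 8655 = (sqrt(43841) - 108) + 8655 = (-108 + sqrt(43841)) + 8655 = 8547 + sqrt(43841)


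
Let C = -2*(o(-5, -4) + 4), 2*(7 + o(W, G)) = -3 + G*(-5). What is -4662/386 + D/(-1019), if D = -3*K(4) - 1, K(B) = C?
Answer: -2381465/196667 ≈ -12.109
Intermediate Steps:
o(W, G) = -17/2 - 5*G/2 (o(W, G) = -7 + (-3 + G*(-5))/2 = -7 + (-3 - 5*G)/2 = -7 + (-3/2 - 5*G/2) = -17/2 - 5*G/2)
C = -11 (C = -2*((-17/2 - 5/2*(-4)) + 4) = -2*((-17/2 + 10) + 4) = -2*(3/2 + 4) = -2*11/2 = -11)
K(B) = -11
D = 32 (D = -3*(-11) - 1 = 33 - 1 = 32)
-4662/386 + D/(-1019) = -4662/386 + 32/(-1019) = -4662*1/386 + 32*(-1/1019) = -2331/193 - 32/1019 = -2381465/196667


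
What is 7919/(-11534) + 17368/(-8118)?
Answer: -132304477/46816506 ≈ -2.8260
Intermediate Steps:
7919/(-11534) + 17368/(-8118) = 7919*(-1/11534) + 17368*(-1/8118) = -7919/11534 - 8684/4059 = -132304477/46816506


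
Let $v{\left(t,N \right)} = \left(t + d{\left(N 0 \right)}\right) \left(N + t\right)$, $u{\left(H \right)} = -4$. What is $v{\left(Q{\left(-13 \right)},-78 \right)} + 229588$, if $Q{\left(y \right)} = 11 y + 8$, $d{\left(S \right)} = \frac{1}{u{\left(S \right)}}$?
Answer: $\frac{1033585}{4} \approx 2.584 \cdot 10^{5}$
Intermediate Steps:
$d{\left(S \right)} = - \frac{1}{4}$ ($d{\left(S \right)} = \frac{1}{-4} = - \frac{1}{4}$)
$Q{\left(y \right)} = 8 + 11 y$
$v{\left(t,N \right)} = \left(- \frac{1}{4} + t\right) \left(N + t\right)$ ($v{\left(t,N \right)} = \left(t - \frac{1}{4}\right) \left(N + t\right) = \left(- \frac{1}{4} + t\right) \left(N + t\right)$)
$v{\left(Q{\left(-13 \right)},-78 \right)} + 229588 = \left(\left(8 + 11 \left(-13\right)\right)^{2} - - \frac{39}{2} - \frac{8 + 11 \left(-13\right)}{4} - 78 \left(8 + 11 \left(-13\right)\right)\right) + 229588 = \left(\left(8 - 143\right)^{2} + \frac{39}{2} - \frac{8 - 143}{4} - 78 \left(8 - 143\right)\right) + 229588 = \left(\left(-135\right)^{2} + \frac{39}{2} - - \frac{135}{4} - -10530\right) + 229588 = \left(18225 + \frac{39}{2} + \frac{135}{4} + 10530\right) + 229588 = \frac{115233}{4} + 229588 = \frac{1033585}{4}$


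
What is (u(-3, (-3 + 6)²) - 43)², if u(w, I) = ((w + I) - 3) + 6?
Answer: 1156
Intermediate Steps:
u(w, I) = 3 + I + w (u(w, I) = ((I + w) - 3) + 6 = (-3 + I + w) + 6 = 3 + I + w)
(u(-3, (-3 + 6)²) - 43)² = ((3 + (-3 + 6)² - 3) - 43)² = ((3 + 3² - 3) - 43)² = ((3 + 9 - 3) - 43)² = (9 - 43)² = (-34)² = 1156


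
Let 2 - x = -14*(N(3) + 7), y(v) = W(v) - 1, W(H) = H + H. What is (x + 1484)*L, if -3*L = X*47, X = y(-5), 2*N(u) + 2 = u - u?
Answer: 811690/3 ≈ 2.7056e+5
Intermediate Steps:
W(H) = 2*H
y(v) = -1 + 2*v (y(v) = 2*v - 1 = -1 + 2*v)
N(u) = -1 (N(u) = -1 + (u - u)/2 = -1 + (½)*0 = -1 + 0 = -1)
X = -11 (X = -1 + 2*(-5) = -1 - 10 = -11)
x = 86 (x = 2 - (-14)*(-1 + 7) = 2 - (-14)*6 = 2 - 1*(-84) = 2 + 84 = 86)
L = 517/3 (L = -(-11)*47/3 = -⅓*(-517) = 517/3 ≈ 172.33)
(x + 1484)*L = (86 + 1484)*(517/3) = 1570*(517/3) = 811690/3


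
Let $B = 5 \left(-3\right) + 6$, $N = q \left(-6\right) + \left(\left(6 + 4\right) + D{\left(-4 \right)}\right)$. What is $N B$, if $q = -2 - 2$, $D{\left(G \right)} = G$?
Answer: $-270$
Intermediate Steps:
$q = -4$
$N = 30$ ($N = \left(-4\right) \left(-6\right) + \left(\left(6 + 4\right) - 4\right) = 24 + \left(10 - 4\right) = 24 + 6 = 30$)
$B = -9$ ($B = -15 + 6 = -9$)
$N B = 30 \left(-9\right) = -270$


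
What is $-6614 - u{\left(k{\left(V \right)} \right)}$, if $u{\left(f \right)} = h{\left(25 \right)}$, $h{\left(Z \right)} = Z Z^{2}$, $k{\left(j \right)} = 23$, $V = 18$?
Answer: $-22239$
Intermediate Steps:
$h{\left(Z \right)} = Z^{3}$
$u{\left(f \right)} = 15625$ ($u{\left(f \right)} = 25^{3} = 15625$)
$-6614 - u{\left(k{\left(V \right)} \right)} = -6614 - 15625 = -22239$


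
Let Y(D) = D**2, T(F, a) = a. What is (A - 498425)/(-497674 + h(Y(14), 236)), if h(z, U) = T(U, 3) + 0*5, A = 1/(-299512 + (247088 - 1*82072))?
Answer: 67036168801/66934758816 ≈ 1.0015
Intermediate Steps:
A = -1/134496 (A = 1/(-299512 + (247088 - 82072)) = 1/(-299512 + 165016) = 1/(-134496) = -1/134496 ≈ -7.4352e-6)
h(z, U) = 3 (h(z, U) = 3 + 0*5 = 3 + 0 = 3)
(A - 498425)/(-497674 + h(Y(14), 236)) = (-1/134496 - 498425)/(-497674 + 3) = -67036168801/134496/(-497671) = -67036168801/134496*(-1/497671) = 67036168801/66934758816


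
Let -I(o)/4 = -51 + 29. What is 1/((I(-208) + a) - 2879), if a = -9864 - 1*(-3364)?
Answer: -1/9291 ≈ -0.00010763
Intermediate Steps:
I(o) = 88 (I(o) = -4*(-51 + 29) = -4*(-22) = 88)
a = -6500 (a = -9864 + 3364 = -6500)
1/((I(-208) + a) - 2879) = 1/((88 - 6500) - 2879) = 1/(-6412 - 2879) = 1/(-9291) = -1/9291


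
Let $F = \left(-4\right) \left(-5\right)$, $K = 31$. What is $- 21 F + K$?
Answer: $-389$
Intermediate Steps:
$F = 20$
$- 21 F + K = \left(-21\right) 20 + 31 = -420 + 31 = -389$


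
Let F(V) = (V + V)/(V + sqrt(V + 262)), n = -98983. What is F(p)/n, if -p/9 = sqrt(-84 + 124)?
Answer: 36*sqrt(5)/(98983*(sqrt(131 - 9*sqrt(10)) - 18*sqrt(5))) ≈ -2.6998e-5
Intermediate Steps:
p = -18*sqrt(10) (p = -9*sqrt(-84 + 124) = -18*sqrt(10) ≈ -56.921)
F(V) = 2*V/(V + sqrt(262 + V)) (F(V) = (2*V)/(V + sqrt(262 + V)) = 2*V/(V + sqrt(262 + V)))
F(p)/n = (2*(-18*sqrt(10))/(-18*sqrt(10) + sqrt(262 - 18*sqrt(10))))/(-98983) = (2*(-18*sqrt(10))/(sqrt(262 - 18*sqrt(10)) - 18*sqrt(10)))*(-1/98983) = -36*sqrt(10)/(sqrt(262 - 18*sqrt(10)) - 18*sqrt(10))*(-1/98983) = 36*sqrt(10)/(98983*(sqrt(262 - 18*sqrt(10)) - 18*sqrt(10)))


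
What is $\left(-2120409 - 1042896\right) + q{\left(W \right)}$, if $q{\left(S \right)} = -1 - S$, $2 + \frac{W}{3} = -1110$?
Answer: $-3159970$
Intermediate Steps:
$W = -3336$ ($W = -6 + 3 \left(-1110\right) = -6 - 3330 = -3336$)
$\left(-2120409 - 1042896\right) + q{\left(W \right)} = \left(-2120409 - 1042896\right) - -3335 = -3163305 + \left(-1 + 3336\right) = -3163305 + 3335 = -3159970$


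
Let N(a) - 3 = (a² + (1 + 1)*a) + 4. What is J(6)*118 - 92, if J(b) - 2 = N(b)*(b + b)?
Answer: 78024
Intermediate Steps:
N(a) = 7 + a² + 2*a (N(a) = 3 + ((a² + (1 + 1)*a) + 4) = 3 + ((a² + 2*a) + 4) = 3 + (4 + a² + 2*a) = 7 + a² + 2*a)
J(b) = 2 + 2*b*(7 + b² + 2*b) (J(b) = 2 + (7 + b² + 2*b)*(b + b) = 2 + (7 + b² + 2*b)*(2*b) = 2 + 2*b*(7 + b² + 2*b))
J(6)*118 - 92 = (2 + 2*6*(7 + 6² + 2*6))*118 - 92 = (2 + 2*6*(7 + 36 + 12))*118 - 92 = (2 + 2*6*55)*118 - 92 = (2 + 660)*118 - 92 = 662*118 - 92 = 78116 - 92 = 78024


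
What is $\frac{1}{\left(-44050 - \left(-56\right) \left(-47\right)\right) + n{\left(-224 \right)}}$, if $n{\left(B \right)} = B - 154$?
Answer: $- \frac{1}{47060} \approx -2.1249 \cdot 10^{-5}$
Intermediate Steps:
$n{\left(B \right)} = -154 + B$ ($n{\left(B \right)} = B - 154 = -154 + B$)
$\frac{1}{\left(-44050 - \left(-56\right) \left(-47\right)\right) + n{\left(-224 \right)}} = \frac{1}{\left(-44050 - \left(-56\right) \left(-47\right)\right) - 378} = \frac{1}{\left(-44050 - 2632\right) - 378} = \frac{1}{-46682 - 378} = \frac{1}{-47060} = - \frac{1}{47060}$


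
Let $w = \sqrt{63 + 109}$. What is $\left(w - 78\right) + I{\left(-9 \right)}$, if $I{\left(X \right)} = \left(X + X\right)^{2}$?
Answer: $246 + 2 \sqrt{43} \approx 259.11$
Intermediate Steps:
$I{\left(X \right)} = 4 X^{2}$ ($I{\left(X \right)} = \left(2 X\right)^{2} = 4 X^{2}$)
$w = 2 \sqrt{43}$ ($w = \sqrt{172} = 2 \sqrt{43} \approx 13.115$)
$\left(w - 78\right) + I{\left(-9 \right)} = \left(2 \sqrt{43} - 78\right) + 4 \left(-9\right)^{2} = \left(-78 + 2 \sqrt{43}\right) + 4 \cdot 81 = \left(-78 + 2 \sqrt{43}\right) + 324 = 246 + 2 \sqrt{43}$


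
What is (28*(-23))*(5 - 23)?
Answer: 11592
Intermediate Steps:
(28*(-23))*(5 - 23) = -644*(-18) = 11592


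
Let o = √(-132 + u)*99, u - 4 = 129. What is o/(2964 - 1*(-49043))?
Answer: 99/52007 ≈ 0.0019036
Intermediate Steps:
u = 133 (u = 4 + 129 = 133)
o = 99 (o = √(-132 + 133)*99 = √1*99 = 1*99 = 99)
o/(2964 - 1*(-49043)) = 99/(2964 - 1*(-49043)) = 99/(2964 + 49043) = 99/52007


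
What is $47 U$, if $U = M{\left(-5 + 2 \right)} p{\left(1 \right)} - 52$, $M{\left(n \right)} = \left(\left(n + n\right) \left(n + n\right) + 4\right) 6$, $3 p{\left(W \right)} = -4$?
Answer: $-17484$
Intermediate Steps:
$p{\left(W \right)} = - \frac{4}{3}$ ($p{\left(W \right)} = \frac{1}{3} \left(-4\right) = - \frac{4}{3}$)
$M{\left(n \right)} = 24 + 24 n^{2}$ ($M{\left(n \right)} = \left(2 n 2 n + 4\right) 6 = \left(4 n^{2} + 4\right) 6 = \left(4 + 4 n^{2}\right) 6 = 24 + 24 n^{2}$)
$U = -372$ ($U = \left(24 + 24 \left(-5 + 2\right)^{2}\right) \left(- \frac{4}{3}\right) - 52 = \left(24 + 24 \left(-3\right)^{2}\right) \left(- \frac{4}{3}\right) - 52 = \left(24 + 24 \cdot 9\right) \left(- \frac{4}{3}\right) - 52 = \left(24 + 216\right) \left(- \frac{4}{3}\right) - 52 = 240 \left(- \frac{4}{3}\right) - 52 = -320 - 52 = -372$)
$47 U = 47 \left(-372\right) = -17484$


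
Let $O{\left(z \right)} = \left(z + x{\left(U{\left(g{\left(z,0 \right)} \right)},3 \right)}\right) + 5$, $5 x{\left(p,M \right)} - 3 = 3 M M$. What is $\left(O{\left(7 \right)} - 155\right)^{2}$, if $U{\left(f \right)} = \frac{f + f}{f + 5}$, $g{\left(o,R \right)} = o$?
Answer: $18769$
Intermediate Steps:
$U{\left(f \right)} = \frac{2 f}{5 + f}$
$x{\left(p,M \right)} = \frac{3}{5} + \frac{3 M^{2}}{5}$ ($x{\left(p,M \right)} = \frac{3}{5} + \frac{3 M M}{5} = \frac{3}{5} + \frac{3 M^{2}}{5}$)
$O{\left(z \right)} = 11 + z$ ($O{\left(z \right)} = \left(z + \left(\frac{3}{5} + \frac{3 \cdot 3^{2}}{5}\right)\right) + 5 = \left(z + \left(\frac{3}{5} + \frac{3}{5} \cdot 9\right)\right) + 5 = \left(z + \left(\frac{3}{5} + \frac{27}{5}\right)\right) + 5 = \left(z + 6\right) + 5 = \left(6 + z\right) + 5 = 11 + z$)
$\left(O{\left(7 \right)} - 155\right)^{2} = \left(\left(11 + 7\right) - 155\right)^{2} = \left(18 - 155\right)^{2} = \left(-137\right)^{2} = 18769$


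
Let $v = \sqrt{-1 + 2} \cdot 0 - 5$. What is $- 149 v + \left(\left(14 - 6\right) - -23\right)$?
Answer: $776$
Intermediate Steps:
$v = -5$ ($v = \sqrt{1} \cdot 0 - 5 = 1 \cdot 0 - 5 = 0 - 5 = -5$)
$- 149 v + \left(\left(14 - 6\right) - -23\right) = \left(-149\right) \left(-5\right) + \left(\left(14 - 6\right) - -23\right) = 745 + \left(8 + 23\right) = 745 + 31 = 776$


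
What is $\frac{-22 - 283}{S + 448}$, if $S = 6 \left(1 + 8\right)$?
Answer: $- \frac{305}{502} \approx -0.60757$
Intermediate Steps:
$S = 54$ ($S = 6 \cdot 9 = 54$)
$\frac{-22 - 283}{S + 448} = \frac{-22 - 283}{54 + 448} = - \frac{305}{502}$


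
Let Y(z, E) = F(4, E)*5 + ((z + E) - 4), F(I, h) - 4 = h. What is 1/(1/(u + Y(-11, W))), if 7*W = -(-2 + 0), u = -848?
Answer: -5889/7 ≈ -841.29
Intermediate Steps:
F(I, h) = 4 + h
W = 2/7 (W = (-(-2 + 0))/7 = (-1*(-2))/7 = (⅐)*2 = 2/7 ≈ 0.28571)
Y(z, E) = 16 + z + 6*E (Y(z, E) = (4 + E)*5 + ((z + E) - 4) = (20 + 5*E) + ((E + z) - 4) = (20 + 5*E) + (-4 + E + z) = 16 + z + 6*E)
1/(1/(u + Y(-11, W))) = 1/(1/(-848 + (16 - 11 + 6*(2/7)))) = 1/(1/(-848 + (16 - 11 + 12/7))) = 1/(1/(-848 + 47/7)) = 1/(1/(-5889/7)) = 1/(-7/5889) = -5889/7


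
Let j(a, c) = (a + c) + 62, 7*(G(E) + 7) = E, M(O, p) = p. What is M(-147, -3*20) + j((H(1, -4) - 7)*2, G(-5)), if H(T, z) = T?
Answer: -124/7 ≈ -17.714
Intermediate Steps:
G(E) = -7 + E/7
j(a, c) = 62 + a + c
M(-147, -3*20) + j((H(1, -4) - 7)*2, G(-5)) = -3*20 + (62 + (1 - 7)*2 + (-7 + (⅐)*(-5))) = -60 + (62 - 6*2 + (-7 - 5/7)) = -60 + (62 - 12 - 54/7) = -60 + 296/7 = -124/7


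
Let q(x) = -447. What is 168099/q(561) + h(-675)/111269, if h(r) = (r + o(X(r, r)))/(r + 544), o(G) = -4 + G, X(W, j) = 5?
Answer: -816750299461/2171859611 ≈ -376.06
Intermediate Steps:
h(r) = (1 + r)/(544 + r) (h(r) = (r + (-4 + 5))/(r + 544) = (r + 1)/(544 + r) = (1 + r)/(544 + r))
168099/q(561) + h(-675)/111269 = 168099/(-447) + ((1 - 675)/(544 - 675))/111269 = 168099*(-1/447) + (-674/(-131))*(1/111269) = -56033/149 - 1/131*(-674)*(1/111269) = -56033/149 + (674/131)*(1/111269) = -56033/149 + 674/14576239 = -816750299461/2171859611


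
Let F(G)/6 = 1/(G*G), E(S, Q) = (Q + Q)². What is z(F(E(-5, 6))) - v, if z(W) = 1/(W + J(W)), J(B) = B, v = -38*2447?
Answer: 94714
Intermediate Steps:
v = -92986
E(S, Q) = 4*Q² (E(S, Q) = (2*Q)² = 4*Q²)
F(G) = 6/G² (F(G) = 6*(1/(G*G)) = 6/G²)
z(W) = 1/(2*W) (z(W) = 1/(W + W) = 1/(2*W))
z(F(E(-5, 6))) - v = 1/(2*((6/(4*6²)²))) - 1*(-92986) = 1/(2*((6/(4*36)²))) + 92986 = 1/(2*((6/144²))) + 92986 = 1/(2*((6*(1/20736)))) + 92986 = 1/(2*(1/3456)) + 92986 = (½)*3456 + 92986 = 1728 + 92986 = 94714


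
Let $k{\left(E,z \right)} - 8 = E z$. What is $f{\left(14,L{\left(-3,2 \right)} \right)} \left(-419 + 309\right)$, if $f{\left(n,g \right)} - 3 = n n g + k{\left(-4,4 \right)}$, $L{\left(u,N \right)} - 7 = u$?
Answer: $-85690$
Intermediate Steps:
$L{\left(u,N \right)} = 7 + u$
$k{\left(E,z \right)} = 8 + E z$
$f{\left(n,g \right)} = -5 + g n^{2}$ ($f{\left(n,g \right)} = 3 + \left(n n g + \left(8 - 16\right)\right) = 3 + \left(n^{2} g + \left(8 - 16\right)\right) = 3 + \left(g n^{2} - 8\right) = 3 + \left(-8 + g n^{2}\right) = -5 + g n^{2}$)
$f{\left(14,L{\left(-3,2 \right)} \right)} \left(-419 + 309\right) = \left(-5 + \left(7 - 3\right) 14^{2}\right) \left(-419 + 309\right) = \left(-5 + 4 \cdot 196\right) \left(-110\right) = \left(-5 + 784\right) \left(-110\right) = 779 \left(-110\right) = -85690$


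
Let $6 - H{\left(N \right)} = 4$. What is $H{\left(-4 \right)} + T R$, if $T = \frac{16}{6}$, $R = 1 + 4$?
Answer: $\frac{46}{3} \approx 15.333$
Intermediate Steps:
$H{\left(N \right)} = 2$ ($H{\left(N \right)} = 6 - 4 = 2$)
$R = 5$
$T = \frac{8}{3}$ ($T = 16 \cdot \frac{1}{6} = \frac{8}{3} \approx 2.6667$)
$H{\left(-4 \right)} + T R = 2 + \frac{8}{3} \cdot 5 = 2 + \frac{40}{3} = \frac{46}{3}$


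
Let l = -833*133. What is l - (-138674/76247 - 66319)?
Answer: -3390565416/76247 ≈ -44468.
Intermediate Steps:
l = -110789
l - (-138674/76247 - 66319) = -110789 - (-138674/76247 - 66319) = -110789 - 1*(-5056763467/76247) = -110789 + 5056763467/76247 = -3390565416/76247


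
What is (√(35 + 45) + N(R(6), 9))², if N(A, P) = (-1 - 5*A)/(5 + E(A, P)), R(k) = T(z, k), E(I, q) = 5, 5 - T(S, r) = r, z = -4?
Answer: 2004/25 + 16*√5/5 ≈ 87.315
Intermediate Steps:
T(S, r) = 5 - r
R(k) = 5 - k
N(A, P) = -⅒ - A/2 (N(A, P) = (-1 - 5*A)/(5 + 5) = (-1 - 5*A)/10 = (-1 - 5*A)*(⅒) = -⅒ - A/2)
(√(35 + 45) + N(R(6), 9))² = (√(35 + 45) + (-⅒ - (5 - 1*6)/2))² = (√80 + (-⅒ - (5 - 6)/2))² = (4*√5 + (-⅒ - ½*(-1)))² = (4*√5 + (-⅒ + ½))² = (4*√5 + ⅖)² = (⅖ + 4*√5)²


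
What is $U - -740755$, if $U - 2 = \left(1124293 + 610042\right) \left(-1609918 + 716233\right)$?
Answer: $-1549948433718$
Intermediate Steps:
$U = -1549949174473$ ($U = 2 + \left(1124293 + 610042\right) \left(-1609918 + 716233\right) = 2 + 1734335 \left(-893685\right) = 2 - 1549949174475 = -1549949174473$)
$U - -740755 = -1549949174473 - -740755 = -1549949174473 + 740755 = -1549948433718$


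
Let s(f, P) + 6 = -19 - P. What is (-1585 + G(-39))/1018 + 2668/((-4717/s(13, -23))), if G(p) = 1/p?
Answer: -39868100/93637167 ≈ -0.42577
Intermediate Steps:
s(f, P) = -25 - P (s(f, P) = -6 + (-19 - P) = -25 - P)
(-1585 + G(-39))/1018 + 2668/((-4717/s(13, -23))) = (-1585 + 1/(-39))/1018 + 2668/((-4717/(-25 - 1*(-23)))) = (-1585 - 1/39)*(1/1018) + 2668/((-4717/(-25 + 23))) = -61816/39*1/1018 + 2668/((-4717/(-2))) = -30908/19851 + 2668/((-4717*(-1/2))) = -30908/19851 + 2668/(4717/2) = -30908/19851 + 2668*(2/4717) = -30908/19851 + 5336/4717 = -39868100/93637167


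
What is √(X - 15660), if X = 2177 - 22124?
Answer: I*√35607 ≈ 188.7*I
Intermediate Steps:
X = -19947
√(X - 15660) = √(-19947 - 15660) = √(-35607) = I*√35607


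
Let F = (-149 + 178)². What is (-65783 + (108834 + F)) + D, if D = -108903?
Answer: -65011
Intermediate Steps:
F = 841 (F = 29² = 841)
(-65783 + (108834 + F)) + D = (-65783 + (108834 + 841)) - 108903 = (-65783 + 109675) - 108903 = 43892 - 108903 = -65011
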